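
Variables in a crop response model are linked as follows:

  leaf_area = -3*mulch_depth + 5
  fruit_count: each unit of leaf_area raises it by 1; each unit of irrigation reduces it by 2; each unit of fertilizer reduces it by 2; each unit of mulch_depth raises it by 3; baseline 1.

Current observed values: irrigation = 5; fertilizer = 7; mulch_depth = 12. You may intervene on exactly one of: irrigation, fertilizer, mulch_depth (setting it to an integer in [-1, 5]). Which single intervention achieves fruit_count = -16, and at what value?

Intervening on irrigation: with other inputs at their observed values, fruit_count = -2*irrigation - 8. Solving for -16 gives irrigation = 4, within [-1, 5].
Intervening on fertilizer: fruit_count = -2*fertilizer - 4. Reaching -16 requires fertilizer = 6, outside [-1, 5].
Intervening on mulch_depth: the paths from mulch_depth to fruit_count cancel (net effect zero), leaving fruit_count = -18; -16 is unreachable this way.

set irrigation = 4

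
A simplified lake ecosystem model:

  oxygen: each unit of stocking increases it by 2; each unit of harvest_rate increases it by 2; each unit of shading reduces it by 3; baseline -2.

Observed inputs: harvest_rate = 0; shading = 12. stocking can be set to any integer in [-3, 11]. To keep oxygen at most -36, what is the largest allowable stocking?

Substituting into the oxygen equation gives oxygen = 2*stocking - 38.
Require 2*stocking - 38 ≤ -36, so stocking ≤ 1.
The largest integer in [-3, 11] satisfying this is 1.

stocking = 1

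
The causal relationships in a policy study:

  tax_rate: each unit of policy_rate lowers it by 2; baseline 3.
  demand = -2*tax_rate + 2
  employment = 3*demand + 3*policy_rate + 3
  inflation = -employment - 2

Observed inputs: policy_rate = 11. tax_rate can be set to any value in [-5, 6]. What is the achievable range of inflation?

-74 to -8

Intervening on tax_rate fixes its value directly, overriding its dependence on policy_rate.
Substituting into the employment equation gives employment = -6*tax_rate + 42.
This gives inflation = 6*tax_rate - 44.
Linear in tax_rate, so extremes are at the endpoints: tax_rate = -5 gives inflation = -74; tax_rate = 6 gives inflation = -8.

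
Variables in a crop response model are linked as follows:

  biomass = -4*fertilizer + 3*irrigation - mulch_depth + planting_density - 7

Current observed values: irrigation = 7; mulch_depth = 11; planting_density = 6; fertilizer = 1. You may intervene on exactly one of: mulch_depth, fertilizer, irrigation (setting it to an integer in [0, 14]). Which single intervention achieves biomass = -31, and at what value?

set fertilizer = 10

Intervening on mulch_depth: biomass = -mulch_depth + 16. Reaching -31 requires mulch_depth = 47, outside [0, 14].
Intervening on fertilizer: with other inputs at their observed values, biomass = -4*fertilizer + 9. Solving for -31 gives fertilizer = 10, within [0, 14].
Intervening on irrigation: biomass = 3*irrigation - 16. Reaching -31 requires irrigation = -5, outside [0, 14].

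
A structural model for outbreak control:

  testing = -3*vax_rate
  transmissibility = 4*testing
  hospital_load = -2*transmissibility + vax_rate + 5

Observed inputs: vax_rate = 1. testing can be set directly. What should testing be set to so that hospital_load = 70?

Intervening on testing fixes its value directly, overriding its dependence on vax_rate.
Substituting into the hospital_load equation gives hospital_load = -8*testing + 6.
Solve -8*testing + 6 = 70: testing = (70 - 6) / -8 = -8.

testing = -8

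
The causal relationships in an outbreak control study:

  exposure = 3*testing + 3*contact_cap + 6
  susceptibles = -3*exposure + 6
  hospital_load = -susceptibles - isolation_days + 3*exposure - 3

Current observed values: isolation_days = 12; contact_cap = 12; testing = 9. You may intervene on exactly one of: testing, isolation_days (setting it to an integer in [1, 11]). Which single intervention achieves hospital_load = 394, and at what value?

set isolation_days = 11

Intervening on testing: hospital_load = 18*testing + 231. Reaching 394 requires testing = 163/18, not an integer.
Intervening on isolation_days: with other inputs at their observed values, hospital_load = -isolation_days + 405. Solving for 394 gives isolation_days = 11, within [1, 11].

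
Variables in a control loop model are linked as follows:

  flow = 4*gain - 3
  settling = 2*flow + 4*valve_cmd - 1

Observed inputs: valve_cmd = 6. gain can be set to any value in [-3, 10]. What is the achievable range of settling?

-7 to 97

Substituting into the settling equation gives settling = 8*gain + 17.
Linear in gain, so extremes are at the endpoints: gain = -3 gives settling = -7; gain = 10 gives settling = 97.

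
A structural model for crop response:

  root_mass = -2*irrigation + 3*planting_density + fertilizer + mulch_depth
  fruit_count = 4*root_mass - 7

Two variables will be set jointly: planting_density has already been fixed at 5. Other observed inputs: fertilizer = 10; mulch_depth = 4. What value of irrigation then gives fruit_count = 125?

irrigation = -2

With planting_density held at 5:
Substituting into the root_mass equation gives root_mass = -2*irrigation + 29.
Substituting into the fruit_count equation gives fruit_count = -8*irrigation + 109.
Solve -8*irrigation + 109 = 125: irrigation = (125 - 109) / -8 = -2.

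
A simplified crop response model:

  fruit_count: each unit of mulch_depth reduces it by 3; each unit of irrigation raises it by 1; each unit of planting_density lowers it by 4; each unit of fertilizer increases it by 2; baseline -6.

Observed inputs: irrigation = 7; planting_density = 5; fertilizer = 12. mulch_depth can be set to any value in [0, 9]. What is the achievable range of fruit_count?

-22 to 5

Substituting into the fruit_count equation gives fruit_count = -3*mulch_depth + 5.
Linear in mulch_depth, so extremes are at the endpoints: mulch_depth = 0 gives fruit_count = 5; mulch_depth = 9 gives fruit_count = -22.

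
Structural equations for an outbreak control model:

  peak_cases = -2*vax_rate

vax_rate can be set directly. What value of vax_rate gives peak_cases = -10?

Solve -2*vax_rate = -10: vax_rate = -10 / -2 = 5.

vax_rate = 5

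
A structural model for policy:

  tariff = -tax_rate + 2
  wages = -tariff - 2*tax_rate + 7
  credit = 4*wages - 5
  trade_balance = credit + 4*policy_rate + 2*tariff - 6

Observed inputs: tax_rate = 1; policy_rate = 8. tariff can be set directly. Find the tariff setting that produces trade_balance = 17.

tariff = 12

Intervening on tariff fixes its value directly, overriding its dependence on tax_rate.
Substituting into the wages equation gives wages = -tariff + 5.
Substituting into the credit equation gives credit = -4*tariff + 15.
trade_balance becomes -2*tariff + 41.
Solve -2*tariff + 41 = 17: tariff = (17 - 41) / -2 = 12.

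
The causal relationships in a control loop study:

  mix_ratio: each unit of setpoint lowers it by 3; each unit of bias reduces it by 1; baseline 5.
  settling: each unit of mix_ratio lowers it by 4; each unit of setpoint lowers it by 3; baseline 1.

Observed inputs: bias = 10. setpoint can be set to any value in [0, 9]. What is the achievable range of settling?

Substituting into the mix_ratio equation gives mix_ratio = -3*setpoint - 5.
So settling = 9*setpoint + 21.
Linear in setpoint, so extremes are at the endpoints: setpoint = 0 gives settling = 21; setpoint = 9 gives settling = 102.

21 to 102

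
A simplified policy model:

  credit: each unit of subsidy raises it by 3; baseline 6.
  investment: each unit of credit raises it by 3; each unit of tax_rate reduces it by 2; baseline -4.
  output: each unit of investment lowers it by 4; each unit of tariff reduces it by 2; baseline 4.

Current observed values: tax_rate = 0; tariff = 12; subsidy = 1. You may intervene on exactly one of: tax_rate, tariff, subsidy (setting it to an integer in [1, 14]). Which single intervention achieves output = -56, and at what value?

set tax_rate = 7

Intervening on tax_rate: with other inputs at their observed values, output = 8*tax_rate - 112. Solving for -56 gives tax_rate = 7, within [1, 14].
Intervening on tariff: output = -2*tariff - 88. Reaching -56 requires tariff = -16, outside [1, 14].
Intervening on subsidy: output = -36*subsidy - 76. Reaching -56 requires subsidy = -5/9, not an integer.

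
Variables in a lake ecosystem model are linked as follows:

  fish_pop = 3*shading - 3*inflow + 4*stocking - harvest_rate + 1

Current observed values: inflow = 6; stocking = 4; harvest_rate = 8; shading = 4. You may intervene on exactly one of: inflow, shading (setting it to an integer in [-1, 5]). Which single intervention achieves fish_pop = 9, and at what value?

set inflow = 4

Intervening on inflow: with other inputs at their observed values, fish_pop = -3*inflow + 21. Solving for 9 gives inflow = 4, within [-1, 5].
Intervening on shading: fish_pop = 3*shading - 9. Reaching 9 requires shading = 6, outside [-1, 5].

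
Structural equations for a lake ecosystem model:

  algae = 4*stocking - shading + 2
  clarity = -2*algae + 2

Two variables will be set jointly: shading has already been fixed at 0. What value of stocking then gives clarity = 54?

stocking = -7

With shading held at 0:
Substituting into the algae equation gives algae = 4*stocking + 2.
This gives clarity = -8*stocking - 2.
Solve -8*stocking - 2 = 54: stocking = (54 + 2) / -8 = -7.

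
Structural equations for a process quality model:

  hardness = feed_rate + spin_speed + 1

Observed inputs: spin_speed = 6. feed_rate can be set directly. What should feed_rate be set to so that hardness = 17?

Substituting into the hardness equation gives hardness = feed_rate + 7.
Solve feed_rate + 7 = 17: feed_rate = (17 - 7) / 1 = 10.

feed_rate = 10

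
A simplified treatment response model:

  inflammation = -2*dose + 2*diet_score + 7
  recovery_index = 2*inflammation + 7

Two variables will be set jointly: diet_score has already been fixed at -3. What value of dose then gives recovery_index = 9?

dose = 0

With diet_score held at -3:
Substituting into the inflammation equation gives inflammation = -2*dose + 1.
So recovery_index = -4*dose + 9.
Solve -4*dose + 9 = 9: dose = (9 - 9) / -4 = 0.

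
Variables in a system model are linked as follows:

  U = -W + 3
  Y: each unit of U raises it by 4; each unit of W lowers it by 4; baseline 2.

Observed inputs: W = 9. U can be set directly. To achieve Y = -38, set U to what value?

U = -1

Intervening on U fixes its value directly, overriding its dependence on W.
Substituting into the Y equation gives Y = 4*U - 34.
Solve 4*U - 34 = -38: U = (-38 + 34) / 4 = -1.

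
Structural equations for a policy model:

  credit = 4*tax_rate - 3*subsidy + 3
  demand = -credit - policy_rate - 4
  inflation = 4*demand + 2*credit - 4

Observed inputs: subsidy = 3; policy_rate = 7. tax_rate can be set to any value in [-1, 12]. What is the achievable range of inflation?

-132 to -28

Substituting into the credit equation gives credit = 4*tax_rate - 6.
Substituting into the demand equation gives demand = -4*tax_rate - 5.
So inflation = -8*tax_rate - 36.
Linear in tax_rate, so extremes are at the endpoints: tax_rate = -1 gives inflation = -28; tax_rate = 12 gives inflation = -132.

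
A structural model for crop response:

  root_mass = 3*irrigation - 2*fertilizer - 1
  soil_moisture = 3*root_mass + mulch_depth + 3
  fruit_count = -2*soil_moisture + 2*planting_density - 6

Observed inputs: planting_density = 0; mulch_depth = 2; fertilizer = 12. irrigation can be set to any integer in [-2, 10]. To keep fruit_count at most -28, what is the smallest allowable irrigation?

Substituting into the root_mass equation gives root_mass = 3*irrigation - 25.
This gives soil_moisture = 9*irrigation - 70.
Substituting into the fruit_count equation gives fruit_count = -18*irrigation + 134.
Require -18*irrigation + 134 ≤ -28, so irrigation ≥ 9.
The smallest integer in [-2, 10] satisfying this is 9.

irrigation = 9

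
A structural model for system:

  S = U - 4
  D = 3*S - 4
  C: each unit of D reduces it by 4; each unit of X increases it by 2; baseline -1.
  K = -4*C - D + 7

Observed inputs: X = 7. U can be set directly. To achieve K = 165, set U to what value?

U = 10

Substituting into the D equation gives D = 3*U - 16.
So C = -12*U + 77.
This gives K = 45*U - 285.
Solve 45*U - 285 = 165: U = (165 + 285) / 45 = 10.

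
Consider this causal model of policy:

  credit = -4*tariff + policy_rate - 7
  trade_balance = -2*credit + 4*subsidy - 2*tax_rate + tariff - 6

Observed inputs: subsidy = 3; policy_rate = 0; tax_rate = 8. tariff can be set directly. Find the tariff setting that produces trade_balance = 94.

Substituting into the credit equation gives credit = -4*tariff - 7.
Substituting into the trade_balance equation gives trade_balance = 9*tariff + 4.
Solve 9*tariff + 4 = 94: tariff = (94 - 4) / 9 = 10.

tariff = 10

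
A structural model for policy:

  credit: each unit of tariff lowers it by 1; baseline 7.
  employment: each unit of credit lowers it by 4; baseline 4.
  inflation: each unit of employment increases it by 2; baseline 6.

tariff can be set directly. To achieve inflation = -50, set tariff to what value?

Substituting into the employment equation gives employment = 4*tariff - 24.
Substituting into the inflation equation gives inflation = 8*tariff - 42.
Solve 8*tariff - 42 = -50: tariff = (-50 + 42) / 8 = -1.

tariff = -1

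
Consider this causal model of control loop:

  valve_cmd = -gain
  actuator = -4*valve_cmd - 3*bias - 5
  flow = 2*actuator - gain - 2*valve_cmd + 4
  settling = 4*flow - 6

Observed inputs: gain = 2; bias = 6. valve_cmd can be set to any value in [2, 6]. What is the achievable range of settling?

Intervening on valve_cmd fixes its value directly, overriding its dependence on gain.
Substituting into the actuator equation gives actuator = -4*valve_cmd - 23.
flow becomes -10*valve_cmd - 44.
This gives settling = -40*valve_cmd - 182.
Linear in valve_cmd, so extremes are at the endpoints: valve_cmd = 2 gives settling = -262; valve_cmd = 6 gives settling = -422.

-422 to -262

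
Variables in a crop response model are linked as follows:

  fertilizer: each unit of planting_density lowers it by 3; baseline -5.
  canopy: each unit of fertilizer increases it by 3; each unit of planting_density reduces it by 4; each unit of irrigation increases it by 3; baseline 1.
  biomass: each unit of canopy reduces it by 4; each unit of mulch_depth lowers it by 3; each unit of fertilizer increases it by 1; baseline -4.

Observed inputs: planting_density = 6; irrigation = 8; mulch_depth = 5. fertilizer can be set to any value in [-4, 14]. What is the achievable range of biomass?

-177 to 21

Intervening on fertilizer fixes its value directly, overriding its dependence on planting_density.
Substituting into the canopy equation gives canopy = 3*fertilizer + 1.
biomass becomes -11*fertilizer - 23.
Linear in fertilizer, so extremes are at the endpoints: fertilizer = -4 gives biomass = 21; fertilizer = 14 gives biomass = -177.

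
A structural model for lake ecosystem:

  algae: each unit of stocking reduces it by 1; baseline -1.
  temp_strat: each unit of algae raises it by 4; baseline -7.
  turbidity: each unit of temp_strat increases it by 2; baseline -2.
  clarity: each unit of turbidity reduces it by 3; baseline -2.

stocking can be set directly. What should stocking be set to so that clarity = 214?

stocking = 6

Substituting into the temp_strat equation gives temp_strat = -4*stocking - 11.
Substituting into the turbidity equation gives turbidity = -8*stocking - 24.
Substituting into the clarity equation gives clarity = 24*stocking + 70.
Solve 24*stocking + 70 = 214: stocking = (214 - 70) / 24 = 6.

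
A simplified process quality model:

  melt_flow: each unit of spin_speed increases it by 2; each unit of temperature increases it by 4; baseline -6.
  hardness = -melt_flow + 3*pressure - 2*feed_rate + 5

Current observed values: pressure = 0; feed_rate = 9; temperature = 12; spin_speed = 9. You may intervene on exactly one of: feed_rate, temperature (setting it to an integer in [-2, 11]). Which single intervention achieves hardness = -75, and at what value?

set feed_rate = 10

Intervening on feed_rate: with other inputs at their observed values, hardness = -2*feed_rate - 55. Solving for -75 gives feed_rate = 10, within [-2, 11].
Intervening on temperature: hardness = -4*temperature - 25. Reaching -75 requires temperature = 25/2, not an integer.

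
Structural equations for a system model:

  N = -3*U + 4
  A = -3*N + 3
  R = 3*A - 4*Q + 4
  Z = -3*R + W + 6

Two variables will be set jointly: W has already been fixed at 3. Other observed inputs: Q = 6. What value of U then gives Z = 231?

With W held at 3:
Substituting into the A equation gives A = 9*U - 9.
Substituting into the R equation gives R = 27*U - 47.
So Z = -81*U + 150.
Solve -81*U + 150 = 231: U = (231 - 150) / -81 = -1.

U = -1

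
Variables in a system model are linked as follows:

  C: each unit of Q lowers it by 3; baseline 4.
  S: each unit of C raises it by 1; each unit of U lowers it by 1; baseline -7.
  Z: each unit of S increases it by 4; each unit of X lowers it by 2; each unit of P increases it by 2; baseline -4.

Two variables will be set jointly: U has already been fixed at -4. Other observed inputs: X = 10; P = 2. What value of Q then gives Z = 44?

Q = -5

With U held at -4:
Substituting into the S equation gives S = -3*Q + 1.
Substituting into the Z equation gives Z = -12*Q - 16.
Solve -12*Q - 16 = 44: Q = (44 + 16) / -12 = -5.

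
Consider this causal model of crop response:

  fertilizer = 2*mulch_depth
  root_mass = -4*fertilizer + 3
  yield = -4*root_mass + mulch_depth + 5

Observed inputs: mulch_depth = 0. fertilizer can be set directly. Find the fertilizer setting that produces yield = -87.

fertilizer = -5

Intervening on fertilizer fixes its value directly, overriding its dependence on mulch_depth.
Substituting into the yield equation gives yield = 16*fertilizer - 7.
Solve 16*fertilizer - 7 = -87: fertilizer = (-87 + 7) / 16 = -5.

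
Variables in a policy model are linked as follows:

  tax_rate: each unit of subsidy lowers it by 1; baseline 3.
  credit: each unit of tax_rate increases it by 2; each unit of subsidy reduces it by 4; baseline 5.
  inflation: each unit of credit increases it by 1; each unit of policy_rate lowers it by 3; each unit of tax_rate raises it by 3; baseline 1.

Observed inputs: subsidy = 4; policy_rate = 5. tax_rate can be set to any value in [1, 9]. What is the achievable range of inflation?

-20 to 20

Intervening on tax_rate fixes its value directly, overriding its dependence on subsidy.
Substituting into the credit equation gives credit = 2*tax_rate - 11.
This gives inflation = 5*tax_rate - 25.
Linear in tax_rate, so extremes are at the endpoints: tax_rate = 1 gives inflation = -20; tax_rate = 9 gives inflation = 20.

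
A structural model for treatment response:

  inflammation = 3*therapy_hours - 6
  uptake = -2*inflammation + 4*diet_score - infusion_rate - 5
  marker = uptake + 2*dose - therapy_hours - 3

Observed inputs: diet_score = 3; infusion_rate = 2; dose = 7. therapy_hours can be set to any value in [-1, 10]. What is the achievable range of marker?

Substituting into the uptake equation gives uptake = -6*therapy_hours + 17.
Substituting into the marker equation gives marker = -7*therapy_hours + 28.
Linear in therapy_hours, so extremes are at the endpoints: therapy_hours = -1 gives marker = 35; therapy_hours = 10 gives marker = -42.

-42 to 35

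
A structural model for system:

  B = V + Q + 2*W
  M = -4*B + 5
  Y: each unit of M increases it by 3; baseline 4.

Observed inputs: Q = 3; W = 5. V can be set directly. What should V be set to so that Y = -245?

Substituting into the B equation gives B = V + 13.
This gives M = -4*V - 47.
Substituting into the Y equation gives Y = -12*V - 137.
Solve -12*V - 137 = -245: V = (-245 + 137) / -12 = 9.

V = 9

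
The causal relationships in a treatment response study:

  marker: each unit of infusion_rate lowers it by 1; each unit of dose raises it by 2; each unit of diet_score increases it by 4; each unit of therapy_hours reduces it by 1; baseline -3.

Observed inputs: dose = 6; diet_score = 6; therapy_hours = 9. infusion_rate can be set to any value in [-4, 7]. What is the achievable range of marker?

Substituting into the marker equation gives marker = -infusion_rate + 24.
Linear in infusion_rate, so extremes are at the endpoints: infusion_rate = -4 gives marker = 28; infusion_rate = 7 gives marker = 17.

17 to 28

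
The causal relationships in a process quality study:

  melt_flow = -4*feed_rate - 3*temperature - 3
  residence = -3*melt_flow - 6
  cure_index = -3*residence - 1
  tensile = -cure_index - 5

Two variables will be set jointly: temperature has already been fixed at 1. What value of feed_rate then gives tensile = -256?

With temperature held at 1:
Substituting into the melt_flow equation gives melt_flow = -4*feed_rate - 6.
This gives residence = 12*feed_rate + 12.
Substituting into the cure_index equation gives cure_index = -36*feed_rate - 37.
tensile becomes 36*feed_rate + 32.
Solve 36*feed_rate + 32 = -256: feed_rate = (-256 - 32) / 36 = -8.

feed_rate = -8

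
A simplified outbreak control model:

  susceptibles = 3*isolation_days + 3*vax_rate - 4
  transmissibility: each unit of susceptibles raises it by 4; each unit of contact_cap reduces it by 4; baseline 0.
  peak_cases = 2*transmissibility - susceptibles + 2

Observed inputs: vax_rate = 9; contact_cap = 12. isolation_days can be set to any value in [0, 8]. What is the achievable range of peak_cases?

67 to 235

Substituting into the susceptibles equation gives susceptibles = 3*isolation_days + 23.
Substituting into the transmissibility equation gives transmissibility = 12*isolation_days + 44.
So peak_cases = 21*isolation_days + 67.
Linear in isolation_days, so extremes are at the endpoints: isolation_days = 0 gives peak_cases = 67; isolation_days = 8 gives peak_cases = 235.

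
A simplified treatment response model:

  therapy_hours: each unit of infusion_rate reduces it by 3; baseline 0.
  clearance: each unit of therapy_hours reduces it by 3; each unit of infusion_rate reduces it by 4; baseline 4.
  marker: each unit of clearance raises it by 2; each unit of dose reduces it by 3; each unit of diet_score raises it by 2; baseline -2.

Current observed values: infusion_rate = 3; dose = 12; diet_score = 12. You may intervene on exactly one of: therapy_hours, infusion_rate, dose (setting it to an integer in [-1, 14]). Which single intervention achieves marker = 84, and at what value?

Intervening on therapy_hours: marker = -6*therapy_hours - 30. Reaching 84 requires therapy_hours = -19, outside [-1, 14].
Intervening on infusion_rate: with other inputs at their observed values, marker = 10*infusion_rate - 6. Solving for 84 gives infusion_rate = 9, within [-1, 14].
Intervening on dose: marker = -3*dose + 60. Reaching 84 requires dose = -8, outside [-1, 14].

set infusion_rate = 9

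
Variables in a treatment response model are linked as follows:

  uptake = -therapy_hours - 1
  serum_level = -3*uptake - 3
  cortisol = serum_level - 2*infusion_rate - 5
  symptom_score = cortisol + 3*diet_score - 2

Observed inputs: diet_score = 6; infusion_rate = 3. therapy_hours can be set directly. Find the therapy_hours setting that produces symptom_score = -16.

Substituting into the serum_level equation gives serum_level = 3*therapy_hours.
This gives cortisol = 3*therapy_hours - 11.
Substituting into the symptom_score equation gives symptom_score = 3*therapy_hours + 5.
Solve 3*therapy_hours + 5 = -16: therapy_hours = (-16 - 5) / 3 = -7.

therapy_hours = -7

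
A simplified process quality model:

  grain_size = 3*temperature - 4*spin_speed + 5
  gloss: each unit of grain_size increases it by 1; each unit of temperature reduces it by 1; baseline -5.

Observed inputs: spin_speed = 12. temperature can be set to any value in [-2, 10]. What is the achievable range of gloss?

Substituting into the grain_size equation gives grain_size = 3*temperature - 43.
So gloss = 2*temperature - 48.
Linear in temperature, so extremes are at the endpoints: temperature = -2 gives gloss = -52; temperature = 10 gives gloss = -28.

-52 to -28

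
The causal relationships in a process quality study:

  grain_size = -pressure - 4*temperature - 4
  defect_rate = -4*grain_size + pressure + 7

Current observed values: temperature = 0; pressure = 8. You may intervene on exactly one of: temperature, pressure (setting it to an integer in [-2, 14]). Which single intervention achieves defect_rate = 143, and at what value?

set temperature = 5

Intervening on temperature: with other inputs at their observed values, defect_rate = 16*temperature + 63. Solving for 143 gives temperature = 5, within [-2, 14].
Intervening on pressure: defect_rate = 5*pressure + 23. Reaching 143 requires pressure = 24, outside [-2, 14].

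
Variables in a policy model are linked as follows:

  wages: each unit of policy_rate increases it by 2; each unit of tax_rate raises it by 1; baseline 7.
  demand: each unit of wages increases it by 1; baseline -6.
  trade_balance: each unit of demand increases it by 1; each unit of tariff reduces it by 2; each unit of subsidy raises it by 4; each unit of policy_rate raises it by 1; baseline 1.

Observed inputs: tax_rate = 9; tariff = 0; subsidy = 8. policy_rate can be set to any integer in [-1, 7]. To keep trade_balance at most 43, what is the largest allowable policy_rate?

Substituting into the wages equation gives wages = 2*policy_rate + 16.
Substituting into the demand equation gives demand = 2*policy_rate + 10.
Substituting into the trade_balance equation gives trade_balance = 3*policy_rate + 43.
Require 3*policy_rate + 43 ≤ 43, so policy_rate ≤ 0.
The largest integer in [-1, 7] satisfying this is 0.

policy_rate = 0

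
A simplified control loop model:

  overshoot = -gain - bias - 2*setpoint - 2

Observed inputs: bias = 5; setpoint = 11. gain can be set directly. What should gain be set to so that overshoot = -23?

Substituting into the overshoot equation gives overshoot = -gain - 29.
Solve -gain - 29 = -23: gain = (-23 + 29) / -1 = -6.

gain = -6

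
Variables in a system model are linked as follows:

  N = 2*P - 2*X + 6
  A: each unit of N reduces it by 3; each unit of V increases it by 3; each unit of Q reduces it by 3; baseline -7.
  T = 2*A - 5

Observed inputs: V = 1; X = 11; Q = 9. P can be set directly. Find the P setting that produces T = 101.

P = -6

Substituting into the N equation gives N = 2*P - 16.
Substituting into the A equation gives A = -6*P + 17.
This gives T = -12*P + 29.
Solve -12*P + 29 = 101: P = (101 - 29) / -12 = -6.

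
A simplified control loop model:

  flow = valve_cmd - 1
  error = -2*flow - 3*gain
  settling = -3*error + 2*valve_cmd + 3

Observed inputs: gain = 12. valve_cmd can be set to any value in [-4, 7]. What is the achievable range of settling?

73 to 161

Substituting into the error equation gives error = -2*valve_cmd - 34.
Substituting into the settling equation gives settling = 8*valve_cmd + 105.
Linear in valve_cmd, so extremes are at the endpoints: valve_cmd = -4 gives settling = 73; valve_cmd = 7 gives settling = 161.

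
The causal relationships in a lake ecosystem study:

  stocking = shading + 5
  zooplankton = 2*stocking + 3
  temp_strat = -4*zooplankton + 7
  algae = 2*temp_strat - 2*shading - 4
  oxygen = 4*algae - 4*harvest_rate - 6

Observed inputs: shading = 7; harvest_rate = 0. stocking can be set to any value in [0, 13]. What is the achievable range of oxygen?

-950 to -118

Intervening on stocking fixes its value directly, overriding its dependence on shading.
Substituting into the temp_strat equation gives temp_strat = -8*stocking - 5.
This gives algae = -16*stocking - 28.
oxygen becomes -64*stocking - 118.
Linear in stocking, so extremes are at the endpoints: stocking = 0 gives oxygen = -118; stocking = 13 gives oxygen = -950.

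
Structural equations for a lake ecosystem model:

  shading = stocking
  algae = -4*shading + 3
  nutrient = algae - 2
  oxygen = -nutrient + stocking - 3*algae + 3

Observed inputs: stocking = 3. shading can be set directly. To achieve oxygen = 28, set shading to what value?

Intervening on shading fixes its value directly, overriding its dependence on stocking.
Substituting into the nutrient equation gives nutrient = -4*shading + 1.
oxygen becomes 16*shading - 4.
Solve 16*shading - 4 = 28: shading = (28 + 4) / 16 = 2.

shading = 2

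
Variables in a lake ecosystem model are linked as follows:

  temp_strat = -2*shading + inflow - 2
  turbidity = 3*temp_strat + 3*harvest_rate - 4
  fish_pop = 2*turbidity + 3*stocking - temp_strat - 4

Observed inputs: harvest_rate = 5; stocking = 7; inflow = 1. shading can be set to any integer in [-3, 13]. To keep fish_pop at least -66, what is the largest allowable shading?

shading = 10

Substituting into the temp_strat equation gives temp_strat = -2*shading - 1.
turbidity becomes -6*shading + 8.
So fish_pop = -10*shading + 34.
Require -10*shading + 34 ≥ -66, so shading ≤ 10.
The largest integer in [-3, 13] satisfying this is 10.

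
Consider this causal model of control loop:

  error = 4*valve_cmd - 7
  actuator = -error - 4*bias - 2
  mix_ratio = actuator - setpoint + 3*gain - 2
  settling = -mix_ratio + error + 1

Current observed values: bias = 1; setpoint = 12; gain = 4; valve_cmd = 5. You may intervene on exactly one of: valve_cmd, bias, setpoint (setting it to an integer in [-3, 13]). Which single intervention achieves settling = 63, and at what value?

set bias = 8

Intervening on valve_cmd: settling = 8*valve_cmd - 5. Reaching 63 requires valve_cmd = 17/2, not an integer.
Intervening on bias: with other inputs at their observed values, settling = 4*bias + 31. Solving for 63 gives bias = 8, within [-3, 13].
Intervening on setpoint: settling = setpoint + 23. Reaching 63 requires setpoint = 40, outside [-3, 13].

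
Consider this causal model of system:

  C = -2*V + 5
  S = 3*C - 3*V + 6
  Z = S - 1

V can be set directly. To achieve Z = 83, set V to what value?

V = -7

Substituting into the S equation gives S = -9*V + 21.
So Z = -9*V + 20.
Solve -9*V + 20 = 83: V = (83 - 20) / -9 = -7.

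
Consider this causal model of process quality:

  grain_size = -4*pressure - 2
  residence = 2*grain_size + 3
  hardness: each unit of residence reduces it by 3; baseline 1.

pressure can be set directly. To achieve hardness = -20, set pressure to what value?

pressure = -1

Substituting into the residence equation gives residence = -8*pressure - 1.
This gives hardness = 24*pressure + 4.
Solve 24*pressure + 4 = -20: pressure = (-20 - 4) / 24 = -1.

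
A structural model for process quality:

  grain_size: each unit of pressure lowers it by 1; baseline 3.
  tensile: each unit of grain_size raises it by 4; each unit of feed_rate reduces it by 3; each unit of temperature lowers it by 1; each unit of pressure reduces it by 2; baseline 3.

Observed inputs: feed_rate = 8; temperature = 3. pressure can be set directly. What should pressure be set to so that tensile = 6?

pressure = -3

Substituting into the tensile equation gives tensile = -6*pressure - 12.
Solve -6*pressure - 12 = 6: pressure = (6 + 12) / -6 = -3.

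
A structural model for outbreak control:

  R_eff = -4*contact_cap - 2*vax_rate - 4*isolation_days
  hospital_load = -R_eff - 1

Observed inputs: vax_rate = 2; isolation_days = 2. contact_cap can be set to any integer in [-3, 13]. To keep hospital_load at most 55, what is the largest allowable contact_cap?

Substituting into the R_eff equation gives R_eff = -4*contact_cap - 12.
So hospital_load = 4*contact_cap + 11.
Require 4*contact_cap + 11 ≤ 55, so contact_cap ≤ 11.
The largest integer in [-3, 13] satisfying this is 11.

contact_cap = 11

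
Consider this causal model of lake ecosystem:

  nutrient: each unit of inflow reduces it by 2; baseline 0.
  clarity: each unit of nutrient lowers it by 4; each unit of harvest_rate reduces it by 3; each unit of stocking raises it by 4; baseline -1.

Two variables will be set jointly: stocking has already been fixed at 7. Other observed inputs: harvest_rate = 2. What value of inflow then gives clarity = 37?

inflow = 2

With stocking held at 7:
Substituting into the clarity equation gives clarity = 8*inflow + 21.
Solve 8*inflow + 21 = 37: inflow = (37 - 21) / 8 = 2.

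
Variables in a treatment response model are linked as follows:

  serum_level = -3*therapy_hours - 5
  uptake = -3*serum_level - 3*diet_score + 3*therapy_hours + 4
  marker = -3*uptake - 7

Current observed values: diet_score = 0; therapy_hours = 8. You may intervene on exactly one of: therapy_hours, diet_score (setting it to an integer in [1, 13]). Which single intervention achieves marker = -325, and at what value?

set diet_score = 3

Intervening on therapy_hours: marker = -36*therapy_hours - 64. Reaching -325 requires therapy_hours = 29/4, not an integer.
Intervening on diet_score: with other inputs at their observed values, marker = 9*diet_score - 352. Solving for -325 gives diet_score = 3, within [1, 13].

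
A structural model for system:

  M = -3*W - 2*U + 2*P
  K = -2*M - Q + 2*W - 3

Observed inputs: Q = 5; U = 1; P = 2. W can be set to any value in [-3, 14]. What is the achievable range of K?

-36 to 100

Substituting into the M equation gives M = -3*W + 2.
Substituting into the K equation gives K = 8*W - 12.
Linear in W, so extremes are at the endpoints: W = -3 gives K = -36; W = 14 gives K = 100.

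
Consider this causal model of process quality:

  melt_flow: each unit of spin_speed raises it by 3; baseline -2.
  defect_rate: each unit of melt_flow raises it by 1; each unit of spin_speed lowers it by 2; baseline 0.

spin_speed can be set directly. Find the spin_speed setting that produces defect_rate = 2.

Substituting into the defect_rate equation gives defect_rate = spin_speed - 2.
Solve spin_speed - 2 = 2: spin_speed = (2 + 2) / 1 = 4.

spin_speed = 4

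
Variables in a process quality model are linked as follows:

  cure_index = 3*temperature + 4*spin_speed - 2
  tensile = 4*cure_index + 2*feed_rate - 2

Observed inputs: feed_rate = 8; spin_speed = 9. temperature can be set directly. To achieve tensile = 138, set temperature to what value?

temperature = -1

Substituting into the cure_index equation gives cure_index = 3*temperature + 34.
tensile becomes 12*temperature + 150.
Solve 12*temperature + 150 = 138: temperature = (138 - 150) / 12 = -1.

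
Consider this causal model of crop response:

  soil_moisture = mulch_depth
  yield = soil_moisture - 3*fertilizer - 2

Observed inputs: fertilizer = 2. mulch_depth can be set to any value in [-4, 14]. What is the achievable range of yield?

Substituting into the yield equation gives yield = mulch_depth - 8.
Linear in mulch_depth, so extremes are at the endpoints: mulch_depth = -4 gives yield = -12; mulch_depth = 14 gives yield = 6.

-12 to 6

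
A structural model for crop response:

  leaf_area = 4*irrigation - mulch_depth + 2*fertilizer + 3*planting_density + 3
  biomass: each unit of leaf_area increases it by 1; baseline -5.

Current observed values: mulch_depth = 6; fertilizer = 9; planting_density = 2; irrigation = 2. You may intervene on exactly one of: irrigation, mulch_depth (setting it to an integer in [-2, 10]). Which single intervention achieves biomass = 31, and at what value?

set mulch_depth = -1

Intervening on irrigation: biomass = 4*irrigation + 16. Reaching 31 requires irrigation = 15/4, not an integer.
Intervening on mulch_depth: with other inputs at their observed values, biomass = -mulch_depth + 30. Solving for 31 gives mulch_depth = -1, within [-2, 10].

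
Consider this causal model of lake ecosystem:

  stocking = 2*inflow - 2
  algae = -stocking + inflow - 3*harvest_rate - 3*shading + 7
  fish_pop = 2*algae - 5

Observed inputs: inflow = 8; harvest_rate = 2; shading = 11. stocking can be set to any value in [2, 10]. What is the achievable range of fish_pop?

Intervening on stocking fixes its value directly, overriding its dependence on inflow.
Substituting into the algae equation gives algae = -stocking - 24.
Substituting into the fish_pop equation gives fish_pop = -2*stocking - 53.
Linear in stocking, so extremes are at the endpoints: stocking = 2 gives fish_pop = -57; stocking = 10 gives fish_pop = -73.

-73 to -57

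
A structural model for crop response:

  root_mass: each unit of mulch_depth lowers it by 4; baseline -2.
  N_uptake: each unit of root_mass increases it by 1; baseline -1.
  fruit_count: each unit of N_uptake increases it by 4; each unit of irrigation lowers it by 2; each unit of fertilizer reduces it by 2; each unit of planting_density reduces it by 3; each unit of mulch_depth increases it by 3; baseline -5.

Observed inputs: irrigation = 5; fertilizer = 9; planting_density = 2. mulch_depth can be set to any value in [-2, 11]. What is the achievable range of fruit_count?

Substituting into the N_uptake equation gives N_uptake = -4*mulch_depth - 3.
So fruit_count = -13*mulch_depth - 51.
Linear in mulch_depth, so extremes are at the endpoints: mulch_depth = -2 gives fruit_count = -25; mulch_depth = 11 gives fruit_count = -194.

-194 to -25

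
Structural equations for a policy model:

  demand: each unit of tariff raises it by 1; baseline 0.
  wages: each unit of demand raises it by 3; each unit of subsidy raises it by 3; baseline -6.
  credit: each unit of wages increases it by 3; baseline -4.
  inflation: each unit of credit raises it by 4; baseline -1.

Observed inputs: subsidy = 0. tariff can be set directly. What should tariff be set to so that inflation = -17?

Substituting into the wages equation gives wages = 3*tariff - 6.
credit becomes 9*tariff - 22.
Substituting into the inflation equation gives inflation = 36*tariff - 89.
Solve 36*tariff - 89 = -17: tariff = (-17 + 89) / 36 = 2.

tariff = 2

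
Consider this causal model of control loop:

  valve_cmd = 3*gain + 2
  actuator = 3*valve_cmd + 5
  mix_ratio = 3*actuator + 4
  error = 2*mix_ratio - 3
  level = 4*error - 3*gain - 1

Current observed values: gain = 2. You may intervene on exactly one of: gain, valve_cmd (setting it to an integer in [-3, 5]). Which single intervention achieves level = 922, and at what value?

Intervening on gain: with other inputs at their observed values, level = 213*gain + 283. Solving for 922 gives gain = 3, within [-3, 5].
Intervening on valve_cmd: level = 72*valve_cmd + 133. Reaching 922 requires valve_cmd = 263/24, not an integer.

set gain = 3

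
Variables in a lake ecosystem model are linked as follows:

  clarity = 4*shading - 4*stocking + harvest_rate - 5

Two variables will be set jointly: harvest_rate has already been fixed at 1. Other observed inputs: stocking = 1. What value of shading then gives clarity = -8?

shading = 0

With harvest_rate held at 1:
Substituting into the clarity equation gives clarity = 4*shading - 8.
Solve 4*shading - 8 = -8: shading = (-8 + 8) / 4 = 0.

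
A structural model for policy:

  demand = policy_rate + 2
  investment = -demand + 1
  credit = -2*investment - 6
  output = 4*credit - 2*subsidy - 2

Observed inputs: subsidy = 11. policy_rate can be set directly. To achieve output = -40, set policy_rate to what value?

policy_rate = 0

Substituting into the investment equation gives investment = -policy_rate - 1.
Substituting into the credit equation gives credit = 2*policy_rate - 4.
This gives output = 8*policy_rate - 40.
Solve 8*policy_rate - 40 = -40: policy_rate = (-40 + 40) / 8 = 0.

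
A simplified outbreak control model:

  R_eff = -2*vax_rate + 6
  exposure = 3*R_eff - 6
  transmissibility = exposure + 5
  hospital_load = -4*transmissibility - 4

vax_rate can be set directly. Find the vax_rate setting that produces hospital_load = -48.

vax_rate = 1

Substituting into the exposure equation gives exposure = -6*vax_rate + 12.
Substituting into the transmissibility equation gives transmissibility = -6*vax_rate + 17.
Substituting into the hospital_load equation gives hospital_load = 24*vax_rate - 72.
Solve 24*vax_rate - 72 = -48: vax_rate = (-48 + 72) / 24 = 1.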